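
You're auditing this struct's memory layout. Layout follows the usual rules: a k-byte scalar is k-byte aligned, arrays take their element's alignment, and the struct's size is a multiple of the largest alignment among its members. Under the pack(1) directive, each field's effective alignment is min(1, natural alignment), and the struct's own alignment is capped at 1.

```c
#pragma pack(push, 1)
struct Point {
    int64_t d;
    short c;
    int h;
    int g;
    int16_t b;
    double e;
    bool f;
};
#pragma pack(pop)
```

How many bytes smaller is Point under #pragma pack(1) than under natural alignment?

11

natural layout:
  @0: d [8B, align 8] → 8
  @8: c [2B, align 2] → 10
  +2 pad (align 4)
  @12: h [4B, align 4] → 16
  @16: g [4B, align 4] → 20
  @20: b [2B, align 2] → 22
  +2 pad (align 8)
  @24: e [8B, align 8] → 32
  @32: f [1B, align 1] → 33
  +7 tail pad (align 8)
  size 40, align 8
packed(1) layout:
  @0: d [8B, align 1] → 8
  @8: c [2B, align 1] → 10
  @10: h [4B, align 1] → 14
  @14: g [4B, align 1] → 18
  @18: b [2B, align 1] → 20
  @20: e [8B, align 1] → 28
  @28: f [1B, align 1] → 29
  size 29, align 1
40 − 29 = 11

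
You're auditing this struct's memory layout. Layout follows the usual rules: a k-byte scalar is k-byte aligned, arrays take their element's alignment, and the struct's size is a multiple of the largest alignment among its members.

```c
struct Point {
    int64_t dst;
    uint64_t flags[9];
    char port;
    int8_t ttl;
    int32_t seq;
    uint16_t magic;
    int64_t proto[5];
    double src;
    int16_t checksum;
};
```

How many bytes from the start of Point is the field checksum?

@0: dst [8B, align 8] → 8
@8: flags [72B, align 8] → 80
@80: port [1B, align 1] → 81
@81: ttl [1B, align 1] → 82
+2 pad (align 4)
@84: seq [4B, align 4] → 88
@88: magic [2B, align 2] → 90
+6 pad (align 8)
@96: proto [40B, align 8] → 136
@136: src [8B, align 8] → 144
@144: checksum [2B, align 2] → 146

144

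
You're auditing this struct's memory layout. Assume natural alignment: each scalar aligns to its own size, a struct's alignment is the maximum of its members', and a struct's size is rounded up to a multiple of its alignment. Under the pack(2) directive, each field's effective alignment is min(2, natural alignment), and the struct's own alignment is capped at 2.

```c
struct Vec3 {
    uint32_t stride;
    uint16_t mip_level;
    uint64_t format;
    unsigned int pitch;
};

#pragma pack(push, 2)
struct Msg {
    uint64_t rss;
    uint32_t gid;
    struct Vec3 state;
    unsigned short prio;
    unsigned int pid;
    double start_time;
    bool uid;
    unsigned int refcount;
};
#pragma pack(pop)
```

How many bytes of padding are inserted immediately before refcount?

Vec3: @0: stride [4B, align 4] → 4; @4: mip_level [2B, align 2] → 6; +2 pad (align 8); @8: format [8B, align 8] → 16; @16: pitch [4B, align 4] → 20; +4 tail pad (align 8); size 24, align 8
@0: rss [8B, align 2] → 8
@8: gid [4B, align 2] → 12
@12: state [24B, align 2] → 36
@36: prio [2B, align 2] → 38
@38: pid [4B, align 2] → 42
@42: start_time [8B, align 2] → 50
@50: uid [1B, align 1] → 51
+1 pad (align 2)
@52: refcount [4B, align 2] → 56

1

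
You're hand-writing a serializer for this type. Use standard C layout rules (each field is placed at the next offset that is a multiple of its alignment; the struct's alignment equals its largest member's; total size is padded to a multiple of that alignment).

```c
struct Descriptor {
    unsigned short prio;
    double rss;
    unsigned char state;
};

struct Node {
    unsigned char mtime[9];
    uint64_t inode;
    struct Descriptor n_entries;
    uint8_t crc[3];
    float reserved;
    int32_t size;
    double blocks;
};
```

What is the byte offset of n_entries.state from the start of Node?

40

Descriptor: prio at 0 (size 2, align 2) → ends 2; pad 6 to align 8 for rss; rss at 8 (size 8, align 8) → ends 16; state at 16 (size 1, align 1) → ends 17; tail pad 7 to reach multiple of 8; total 24 bytes, alignment 8
mtime at 0 (size 9, align 1) → ends 9
pad 7 to align 8 for inode
inode at 16 (size 8, align 8) → ends 24
n_entries at 24 (size 24, align 8) → ends 48
within Descriptor: state at 16
24 + 16 = 40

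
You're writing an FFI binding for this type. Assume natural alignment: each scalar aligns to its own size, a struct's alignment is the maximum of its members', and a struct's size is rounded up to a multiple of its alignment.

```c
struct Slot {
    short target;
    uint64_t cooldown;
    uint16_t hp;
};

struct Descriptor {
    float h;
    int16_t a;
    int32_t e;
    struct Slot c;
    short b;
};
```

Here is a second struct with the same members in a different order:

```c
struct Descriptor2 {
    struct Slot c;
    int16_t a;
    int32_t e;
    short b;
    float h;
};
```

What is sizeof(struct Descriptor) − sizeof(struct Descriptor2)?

8

Slot: target at 0 (size 2, align 2) → ends 2; pad 6 to align 8 for cooldown; cooldown at 8 (size 8, align 8) → ends 16; hp at 16 (size 2, align 2) → ends 18; tail pad 6 to reach multiple of 8; total 24 bytes, alignment 8
h at 0 (size 4, align 4) → ends 4
a at 4 (size 2, align 2) → ends 6
pad 2 to align 4 for e
e at 8 (size 4, align 4) → ends 12
pad 4 to align 8 for c
c at 16 (size 24, align 8) → ends 40
b at 40 (size 2, align 2) → ends 42
tail pad 6 to reach multiple of 8
total 48 bytes, alignment 8
— Descriptor2 —
c at 0 (size 24, align 8) → ends 24
a at 24 (size 2, align 2) → ends 26
pad 2 to align 4 for e
e at 28 (size 4, align 4) → ends 32
b at 32 (size 2, align 2) → ends 34
pad 2 to align 4 for h
h at 36 (size 4, align 4) → ends 40
total 40 bytes, alignment 8
48 − 40 = 8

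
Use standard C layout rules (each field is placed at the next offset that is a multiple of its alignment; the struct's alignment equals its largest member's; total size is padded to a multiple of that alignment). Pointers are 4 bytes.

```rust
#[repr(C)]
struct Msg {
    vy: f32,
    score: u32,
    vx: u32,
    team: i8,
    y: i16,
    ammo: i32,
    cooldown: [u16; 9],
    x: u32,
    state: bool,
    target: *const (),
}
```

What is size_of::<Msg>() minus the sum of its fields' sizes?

6

@0: vy [4B, align 4] → 4
@4: score [4B, align 4] → 8
@8: vx [4B, align 4] → 12
@12: team [1B, align 1] → 13
+1 pad (align 2)
@14: y [2B, align 2] → 16
@16: ammo [4B, align 4] → 20
@20: cooldown [18B, align 2] → 38
+2 pad (align 4)
@40: x [4B, align 4] → 44
@44: state [1B, align 1] → 45
+3 pad (align 4)
@48: target [4B, align 4] → 52
size 52, align 4
data bytes 46, size 52 → padding 6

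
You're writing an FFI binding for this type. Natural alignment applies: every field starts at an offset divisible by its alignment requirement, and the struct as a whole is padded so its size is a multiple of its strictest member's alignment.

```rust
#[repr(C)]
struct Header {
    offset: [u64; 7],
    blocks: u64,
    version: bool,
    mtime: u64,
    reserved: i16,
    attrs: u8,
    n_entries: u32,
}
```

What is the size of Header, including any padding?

88 bytes

@0: offset [56B, align 8] → 56
@56: blocks [8B, align 8] → 64
@64: version [1B, align 1] → 65
+7 pad (align 8)
@72: mtime [8B, align 8] → 80
@80: reserved [2B, align 2] → 82
@82: attrs [1B, align 1] → 83
+1 pad (align 4)
@84: n_entries [4B, align 4] → 88
size 88, align 8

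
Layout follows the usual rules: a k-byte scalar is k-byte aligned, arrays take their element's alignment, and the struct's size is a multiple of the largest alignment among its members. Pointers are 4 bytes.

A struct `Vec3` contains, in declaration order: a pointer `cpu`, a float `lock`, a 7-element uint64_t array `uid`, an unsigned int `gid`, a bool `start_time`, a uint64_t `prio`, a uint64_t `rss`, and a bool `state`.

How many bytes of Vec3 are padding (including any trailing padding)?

10

@0: cpu [4B, align 4] → 4
@4: lock [4B, align 4] → 8
@8: uid [56B, align 8] → 64
@64: gid [4B, align 4] → 68
@68: start_time [1B, align 1] → 69
+3 pad (align 8)
@72: prio [8B, align 8] → 80
@80: rss [8B, align 8] → 88
@88: state [1B, align 1] → 89
+7 tail pad (align 8)
size 96, align 8
data bytes 86, size 96 → padding 10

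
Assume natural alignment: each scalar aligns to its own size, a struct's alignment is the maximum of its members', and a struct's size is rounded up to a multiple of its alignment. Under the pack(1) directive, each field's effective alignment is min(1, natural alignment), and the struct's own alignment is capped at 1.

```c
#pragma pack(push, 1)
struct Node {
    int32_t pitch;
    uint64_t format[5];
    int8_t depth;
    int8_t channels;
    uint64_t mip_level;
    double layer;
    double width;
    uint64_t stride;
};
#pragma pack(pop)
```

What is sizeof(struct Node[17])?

1326

@0: pitch [4B, align 1] → 4
@4: format [40B, align 1] → 44
@44: depth [1B, align 1] → 45
@45: channels [1B, align 1] → 46
@46: mip_level [8B, align 1] → 54
@54: layer [8B, align 1] → 62
@62: width [8B, align 1] → 70
@70: stride [8B, align 1] → 78
size 78, align 1
array of 17: 17 × 78 = 1326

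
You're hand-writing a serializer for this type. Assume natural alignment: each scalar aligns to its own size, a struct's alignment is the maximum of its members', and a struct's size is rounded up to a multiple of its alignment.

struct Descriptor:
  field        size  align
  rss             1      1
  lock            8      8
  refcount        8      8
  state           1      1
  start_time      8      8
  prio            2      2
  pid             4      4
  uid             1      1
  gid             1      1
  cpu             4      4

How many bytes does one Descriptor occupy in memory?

56

@0: rss [1B, align 1] → 1
+7 pad (align 8)
@8: lock [8B, align 8] → 16
@16: refcount [8B, align 8] → 24
@24: state [1B, align 1] → 25
+7 pad (align 8)
@32: start_time [8B, align 8] → 40
@40: prio [2B, align 2] → 42
+2 pad (align 4)
@44: pid [4B, align 4] → 48
@48: uid [1B, align 1] → 49
@49: gid [1B, align 1] → 50
+2 pad (align 4)
@52: cpu [4B, align 4] → 56
size 56, align 8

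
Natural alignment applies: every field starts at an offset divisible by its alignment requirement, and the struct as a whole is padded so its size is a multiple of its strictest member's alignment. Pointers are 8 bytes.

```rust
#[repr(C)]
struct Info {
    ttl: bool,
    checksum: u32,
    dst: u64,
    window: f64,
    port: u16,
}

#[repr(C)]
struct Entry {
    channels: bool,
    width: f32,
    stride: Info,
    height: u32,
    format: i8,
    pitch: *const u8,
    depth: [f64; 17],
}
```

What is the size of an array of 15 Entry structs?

2880

Info: ttl at 0 (size 1, align 1) → ends 1; pad 3 to align 4 for checksum; checksum at 4 (size 4, align 4) → ends 8; dst at 8 (size 8, align 8) → ends 16; window at 16 (size 8, align 8) → ends 24; port at 24 (size 2, align 2) → ends 26; tail pad 6 to reach multiple of 8; total 32 bytes, alignment 8
channels at 0 (size 1, align 1) → ends 1
pad 3 to align 4 for width
width at 4 (size 4, align 4) → ends 8
stride at 8 (size 32, align 8) → ends 40
height at 40 (size 4, align 4) → ends 44
format at 44 (size 1, align 1) → ends 45
pad 3 to align 8 for pitch
pitch at 48 (size 8, align 8) → ends 56
depth at 56 (size 136, align 8) → ends 192
total 192 bytes, alignment 8
array of 15: 15 × 192 = 2880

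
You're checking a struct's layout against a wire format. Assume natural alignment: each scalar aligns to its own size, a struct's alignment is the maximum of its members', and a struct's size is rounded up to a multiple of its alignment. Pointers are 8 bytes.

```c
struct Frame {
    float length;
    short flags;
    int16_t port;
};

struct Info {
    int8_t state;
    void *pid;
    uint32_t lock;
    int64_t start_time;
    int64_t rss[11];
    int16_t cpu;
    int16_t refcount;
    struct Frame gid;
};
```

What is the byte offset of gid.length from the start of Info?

124

Frame: 0..4  length  (4B, 4-aligned); 4..6  flags  (2B, 2-aligned); 6..8  port  (2B, 2-aligned); sizeof = 8, alignof = 4
0..1  state  (1B, 1-aligned)
1..8  -- padding (7B)
8..16  pid  (8B, 8-aligned)
16..20  lock  (4B, 4-aligned)
20..24  -- padding (4B)
24..32  start_time  (8B, 8-aligned)
32..120  rss  (88B, 8-aligned)
120..122  cpu  (2B, 2-aligned)
122..124  refcount  (2B, 2-aligned)
124..132  gid  (8B, 4-aligned)
within Frame: length at 0
124 + 0 = 124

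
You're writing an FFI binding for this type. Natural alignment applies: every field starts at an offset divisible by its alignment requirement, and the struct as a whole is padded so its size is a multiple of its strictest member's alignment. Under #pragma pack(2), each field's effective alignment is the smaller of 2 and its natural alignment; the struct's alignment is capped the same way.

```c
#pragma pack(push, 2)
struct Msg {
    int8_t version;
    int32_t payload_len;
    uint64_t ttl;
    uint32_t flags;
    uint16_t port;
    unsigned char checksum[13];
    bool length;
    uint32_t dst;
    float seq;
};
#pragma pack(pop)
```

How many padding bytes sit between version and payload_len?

@0: version [1B, align 1] → 1
+1 pad (align 2)
@2: payload_len [4B, align 2] → 6

1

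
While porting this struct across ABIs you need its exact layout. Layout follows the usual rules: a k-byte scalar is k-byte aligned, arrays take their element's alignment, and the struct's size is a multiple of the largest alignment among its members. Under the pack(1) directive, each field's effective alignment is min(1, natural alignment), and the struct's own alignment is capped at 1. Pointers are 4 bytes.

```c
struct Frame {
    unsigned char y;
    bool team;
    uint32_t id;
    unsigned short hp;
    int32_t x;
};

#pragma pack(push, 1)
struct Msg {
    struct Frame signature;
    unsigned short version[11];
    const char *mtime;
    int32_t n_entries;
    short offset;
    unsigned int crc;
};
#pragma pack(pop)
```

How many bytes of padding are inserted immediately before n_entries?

Frame: @0: y [1B, align 1] → 1; @1: team [1B, align 1] → 2; +2 pad (align 4); @4: id [4B, align 4] → 8; @8: hp [2B, align 2] → 10; +2 pad (align 4); @12: x [4B, align 4] → 16; size 16, align 4
@0: signature [16B, align 1] → 16
@16: version [22B, align 1] → 38
@38: mtime [4B, align 1] → 42
@42: n_entries [4B, align 1] → 46

0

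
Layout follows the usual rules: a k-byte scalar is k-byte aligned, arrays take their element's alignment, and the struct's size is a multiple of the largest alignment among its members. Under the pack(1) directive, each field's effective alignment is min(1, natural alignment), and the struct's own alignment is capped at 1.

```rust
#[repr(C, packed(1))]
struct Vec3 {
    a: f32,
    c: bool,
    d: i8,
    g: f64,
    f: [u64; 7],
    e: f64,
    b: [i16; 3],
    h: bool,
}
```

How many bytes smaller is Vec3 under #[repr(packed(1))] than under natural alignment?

3

natural layout:
  a at 0 (size 4, align 4) → ends 4
  c at 4 (size 1, align 1) → ends 5
  d at 5 (size 1, align 1) → ends 6
  pad 2 to align 8 for g
  g at 8 (size 8, align 8) → ends 16
  f at 16 (size 56, align 8) → ends 72
  e at 72 (size 8, align 8) → ends 80
  b at 80 (size 6, align 2) → ends 86
  h at 86 (size 1, align 1) → ends 87
  tail pad 1 to reach multiple of 8
  total 88 bytes, alignment 8
packed(1) layout:
  a at 0 (size 4, align 1) → ends 4
  c at 4 (size 1, align 1) → ends 5
  d at 5 (size 1, align 1) → ends 6
  g at 6 (size 8, align 1) → ends 14
  f at 14 (size 56, align 1) → ends 70
  e at 70 (size 8, align 1) → ends 78
  b at 78 (size 6, align 1) → ends 84
  h at 84 (size 1, align 1) → ends 85
  total 85 bytes, alignment 1
88 − 85 = 3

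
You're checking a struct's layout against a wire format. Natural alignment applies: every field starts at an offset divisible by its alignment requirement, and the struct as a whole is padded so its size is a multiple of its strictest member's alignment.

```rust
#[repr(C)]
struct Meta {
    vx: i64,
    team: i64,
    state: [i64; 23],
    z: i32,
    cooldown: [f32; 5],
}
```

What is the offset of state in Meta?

@0: vx [8B, align 8] → 8
@8: team [8B, align 8] → 16
@16: state [184B, align 8] → 200

16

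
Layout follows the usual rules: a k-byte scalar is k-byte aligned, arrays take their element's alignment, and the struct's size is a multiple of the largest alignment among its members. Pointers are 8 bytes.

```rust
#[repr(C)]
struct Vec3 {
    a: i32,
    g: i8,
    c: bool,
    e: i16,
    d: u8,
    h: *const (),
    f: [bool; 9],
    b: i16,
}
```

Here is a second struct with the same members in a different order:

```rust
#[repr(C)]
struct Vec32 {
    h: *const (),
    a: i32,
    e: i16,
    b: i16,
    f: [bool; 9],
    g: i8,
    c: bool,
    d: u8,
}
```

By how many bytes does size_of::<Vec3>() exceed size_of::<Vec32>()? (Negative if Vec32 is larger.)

8

@0: a [4B, align 4] → 4
@4: g [1B, align 1] → 5
@5: c [1B, align 1] → 6
@6: e [2B, align 2] → 8
@8: d [1B, align 1] → 9
+7 pad (align 8)
@16: h [8B, align 8] → 24
@24: f [9B, align 1] → 33
+1 pad (align 2)
@34: b [2B, align 2] → 36
+4 tail pad (align 8)
size 40, align 8
— Vec32 —
@0: h [8B, align 8] → 8
@8: a [4B, align 4] → 12
@12: e [2B, align 2] → 14
@14: b [2B, align 2] → 16
@16: f [9B, align 1] → 25
@25: g [1B, align 1] → 26
@26: c [1B, align 1] → 27
@27: d [1B, align 1] → 28
+4 tail pad (align 8)
size 32, align 8
40 − 32 = 8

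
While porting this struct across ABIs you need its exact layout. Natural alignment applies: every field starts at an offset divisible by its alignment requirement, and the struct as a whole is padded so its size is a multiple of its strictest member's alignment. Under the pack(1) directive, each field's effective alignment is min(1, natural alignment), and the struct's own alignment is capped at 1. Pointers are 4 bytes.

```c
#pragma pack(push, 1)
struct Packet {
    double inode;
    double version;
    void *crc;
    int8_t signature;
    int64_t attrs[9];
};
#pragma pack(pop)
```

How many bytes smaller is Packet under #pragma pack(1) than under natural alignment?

natural layout:
  @0: inode [8B, align 8] → 8
  @8: version [8B, align 8] → 16
  @16: crc [4B, align 4] → 20
  @20: signature [1B, align 1] → 21
  +3 pad (align 8)
  @24: attrs [72B, align 8] → 96
  size 96, align 8
packed(1) layout:
  @0: inode [8B, align 1] → 8
  @8: version [8B, align 1] → 16
  @16: crc [4B, align 1] → 20
  @20: signature [1B, align 1] → 21
  @21: attrs [72B, align 1] → 93
  size 93, align 1
96 − 93 = 3

3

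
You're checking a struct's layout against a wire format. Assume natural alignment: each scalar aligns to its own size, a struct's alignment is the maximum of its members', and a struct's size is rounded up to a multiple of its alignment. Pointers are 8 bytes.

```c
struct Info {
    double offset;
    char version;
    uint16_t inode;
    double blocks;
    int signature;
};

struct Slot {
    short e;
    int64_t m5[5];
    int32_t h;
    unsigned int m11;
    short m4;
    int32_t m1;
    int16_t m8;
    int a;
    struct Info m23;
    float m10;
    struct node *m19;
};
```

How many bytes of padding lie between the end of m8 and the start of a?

2

Info: offset at 0 (size 8, align 8) → ends 8; version at 8 (size 1, align 1) → ends 9; pad 1 to align 2 for inode; inode at 10 (size 2, align 2) → ends 12; pad 4 to align 8 for blocks; blocks at 16 (size 8, align 8) → ends 24; signature at 24 (size 4, align 4) → ends 28; tail pad 4 to reach multiple of 8; total 32 bytes, alignment 8
e at 0 (size 2, align 2) → ends 2
pad 6 to align 8 for m5
m5 at 8 (size 40, align 8) → ends 48
h at 48 (size 4, align 4) → ends 52
m11 at 52 (size 4, align 4) → ends 56
m4 at 56 (size 2, align 2) → ends 58
pad 2 to align 4 for m1
m1 at 60 (size 4, align 4) → ends 64
m8 at 64 (size 2, align 2) → ends 66
pad 2 to align 4 for a
a at 68 (size 4, align 4) → ends 72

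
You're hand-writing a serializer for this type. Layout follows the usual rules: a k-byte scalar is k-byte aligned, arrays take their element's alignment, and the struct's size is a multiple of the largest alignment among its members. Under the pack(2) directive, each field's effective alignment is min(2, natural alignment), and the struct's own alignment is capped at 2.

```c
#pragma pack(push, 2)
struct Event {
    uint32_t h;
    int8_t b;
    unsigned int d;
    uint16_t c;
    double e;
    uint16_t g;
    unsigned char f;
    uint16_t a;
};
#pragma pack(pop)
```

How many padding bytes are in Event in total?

h at 0 (size 4, align 2) → ends 4
b at 4 (size 1, align 1) → ends 5
pad 1 to align 2 for d
d at 6 (size 4, align 2) → ends 10
c at 10 (size 2, align 2) → ends 12
e at 12 (size 8, align 2) → ends 20
g at 20 (size 2, align 2) → ends 22
f at 22 (size 1, align 1) → ends 23
pad 1 to align 2 for a
a at 24 (size 2, align 2) → ends 26
total 26 bytes, alignment 2
data bytes 24, size 26 → padding 2

2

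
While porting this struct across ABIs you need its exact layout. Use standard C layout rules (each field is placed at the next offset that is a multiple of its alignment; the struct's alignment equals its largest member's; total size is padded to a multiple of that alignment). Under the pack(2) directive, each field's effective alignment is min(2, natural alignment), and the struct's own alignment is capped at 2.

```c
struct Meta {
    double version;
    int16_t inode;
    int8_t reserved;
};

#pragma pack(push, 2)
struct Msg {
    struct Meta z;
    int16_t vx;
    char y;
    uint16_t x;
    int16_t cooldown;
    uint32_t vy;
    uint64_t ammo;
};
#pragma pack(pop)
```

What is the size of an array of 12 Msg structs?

Meta: version at 0 (size 8, align 8) → ends 8; inode at 8 (size 2, align 2) → ends 10; reserved at 10 (size 1, align 1) → ends 11; tail pad 5 to reach multiple of 8; total 16 bytes, alignment 8
z at 0 (size 16, align 2) → ends 16
vx at 16 (size 2, align 2) → ends 18
y at 18 (size 1, align 1) → ends 19
pad 1 to align 2 for x
x at 20 (size 2, align 2) → ends 22
cooldown at 22 (size 2, align 2) → ends 24
vy at 24 (size 4, align 2) → ends 28
ammo at 28 (size 8, align 2) → ends 36
total 36 bytes, alignment 2
array of 12: 12 × 36 = 432

432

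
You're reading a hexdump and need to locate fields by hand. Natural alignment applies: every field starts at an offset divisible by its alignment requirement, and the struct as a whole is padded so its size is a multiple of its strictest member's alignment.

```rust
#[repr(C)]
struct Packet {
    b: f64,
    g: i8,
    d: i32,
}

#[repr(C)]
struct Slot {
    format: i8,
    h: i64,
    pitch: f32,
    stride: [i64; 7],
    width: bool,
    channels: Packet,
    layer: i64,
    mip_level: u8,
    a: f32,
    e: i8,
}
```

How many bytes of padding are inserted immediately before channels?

7

Packet: 0..8  b  (8B, 8-aligned); 8..9  g  (1B, 1-aligned); 9..12  -- padding (3B); 12..16  d  (4B, 4-aligned); sizeof = 16, alignof = 8
0..1  format  (1B, 1-aligned)
1..8  -- padding (7B)
8..16  h  (8B, 8-aligned)
16..20  pitch  (4B, 4-aligned)
20..24  -- padding (4B)
24..80  stride  (56B, 8-aligned)
80..81  width  (1B, 1-aligned)
81..88  -- padding (7B)
88..104  channels  (16B, 8-aligned)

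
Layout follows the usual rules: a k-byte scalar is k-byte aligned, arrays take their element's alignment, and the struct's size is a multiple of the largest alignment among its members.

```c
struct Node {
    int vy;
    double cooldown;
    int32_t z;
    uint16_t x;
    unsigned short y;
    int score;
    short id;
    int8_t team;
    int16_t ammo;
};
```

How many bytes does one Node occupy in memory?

40 bytes

vy at 0 (size 4, align 4) → ends 4
pad 4 to align 8 for cooldown
cooldown at 8 (size 8, align 8) → ends 16
z at 16 (size 4, align 4) → ends 20
x at 20 (size 2, align 2) → ends 22
y at 22 (size 2, align 2) → ends 24
score at 24 (size 4, align 4) → ends 28
id at 28 (size 2, align 2) → ends 30
team at 30 (size 1, align 1) → ends 31
pad 1 to align 2 for ammo
ammo at 32 (size 2, align 2) → ends 34
tail pad 6 to reach multiple of 8
total 40 bytes, alignment 8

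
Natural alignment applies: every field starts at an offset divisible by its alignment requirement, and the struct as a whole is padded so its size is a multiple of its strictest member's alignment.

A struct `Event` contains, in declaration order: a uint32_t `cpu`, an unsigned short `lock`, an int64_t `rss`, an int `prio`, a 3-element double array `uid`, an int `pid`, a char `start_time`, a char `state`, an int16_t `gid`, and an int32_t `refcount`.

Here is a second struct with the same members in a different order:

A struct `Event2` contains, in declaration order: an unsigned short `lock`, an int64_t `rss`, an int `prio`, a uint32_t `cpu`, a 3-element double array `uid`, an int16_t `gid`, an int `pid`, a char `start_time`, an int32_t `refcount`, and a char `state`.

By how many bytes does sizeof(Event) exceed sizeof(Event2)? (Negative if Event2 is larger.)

cpu at 0 (size 4, align 4) → ends 4
lock at 4 (size 2, align 2) → ends 6
pad 2 to align 8 for rss
rss at 8 (size 8, align 8) → ends 16
prio at 16 (size 4, align 4) → ends 20
pad 4 to align 8 for uid
uid at 24 (size 24, align 8) → ends 48
pid at 48 (size 4, align 4) → ends 52
start_time at 52 (size 1, align 1) → ends 53
state at 53 (size 1, align 1) → ends 54
gid at 54 (size 2, align 2) → ends 56
refcount at 56 (size 4, align 4) → ends 60
tail pad 4 to reach multiple of 8
total 64 bytes, alignment 8
— Event2 —
lock at 0 (size 2, align 2) → ends 2
pad 6 to align 8 for rss
rss at 8 (size 8, align 8) → ends 16
prio at 16 (size 4, align 4) → ends 20
cpu at 20 (size 4, align 4) → ends 24
uid at 24 (size 24, align 8) → ends 48
gid at 48 (size 2, align 2) → ends 50
pad 2 to align 4 for pid
pid at 52 (size 4, align 4) → ends 56
start_time at 56 (size 1, align 1) → ends 57
pad 3 to align 4 for refcount
refcount at 60 (size 4, align 4) → ends 64
state at 64 (size 1, align 1) → ends 65
tail pad 7 to reach multiple of 8
total 72 bytes, alignment 8
64 − 72 = -8

-8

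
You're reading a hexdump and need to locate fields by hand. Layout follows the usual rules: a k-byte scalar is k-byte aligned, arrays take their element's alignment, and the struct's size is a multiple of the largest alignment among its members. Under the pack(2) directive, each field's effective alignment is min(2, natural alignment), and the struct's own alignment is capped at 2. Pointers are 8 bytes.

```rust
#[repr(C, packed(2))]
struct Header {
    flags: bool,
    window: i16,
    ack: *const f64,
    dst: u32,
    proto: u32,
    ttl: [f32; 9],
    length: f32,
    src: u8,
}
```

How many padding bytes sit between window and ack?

0

flags at 0 (size 1, align 1) → ends 1
pad 1 to align 2 for window
window at 2 (size 2, align 2) → ends 4
ack at 4 (size 8, align 2) → ends 12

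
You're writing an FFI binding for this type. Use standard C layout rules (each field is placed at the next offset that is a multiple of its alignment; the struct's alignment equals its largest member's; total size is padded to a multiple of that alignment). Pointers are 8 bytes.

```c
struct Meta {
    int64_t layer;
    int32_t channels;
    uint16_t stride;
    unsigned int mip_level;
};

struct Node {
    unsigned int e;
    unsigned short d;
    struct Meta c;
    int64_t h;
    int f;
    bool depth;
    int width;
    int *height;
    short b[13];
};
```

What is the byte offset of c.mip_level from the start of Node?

Meta: 0..8  layer  (8B, 8-aligned); 8..12  channels  (4B, 4-aligned); 12..14  stride  (2B, 2-aligned); 14..16  -- padding (2B); 16..20  mip_level  (4B, 4-aligned); 20..24  -- tail padding (4B); sizeof = 24, alignof = 8
0..4  e  (4B, 4-aligned)
4..6  d  (2B, 2-aligned)
6..8  -- padding (2B)
8..32  c  (24B, 8-aligned)
within Meta: mip_level at 16
8 + 16 = 24

24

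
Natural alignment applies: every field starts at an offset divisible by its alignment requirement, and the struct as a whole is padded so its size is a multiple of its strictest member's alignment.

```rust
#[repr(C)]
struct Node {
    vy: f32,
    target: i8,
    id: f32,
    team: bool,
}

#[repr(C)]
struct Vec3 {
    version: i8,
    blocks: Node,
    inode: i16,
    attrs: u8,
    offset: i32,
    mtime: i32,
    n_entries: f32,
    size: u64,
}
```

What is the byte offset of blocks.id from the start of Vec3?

12

Node: vy at 0 (size 4, align 4) → ends 4; target at 4 (size 1, align 1) → ends 5; pad 3 to align 4 for id; id at 8 (size 4, align 4) → ends 12; team at 12 (size 1, align 1) → ends 13; tail pad 3 to reach multiple of 4; total 16 bytes, alignment 4
version at 0 (size 1, align 1) → ends 1
pad 3 to align 4 for blocks
blocks at 4 (size 16, align 4) → ends 20
within Node: id at 8
4 + 8 = 12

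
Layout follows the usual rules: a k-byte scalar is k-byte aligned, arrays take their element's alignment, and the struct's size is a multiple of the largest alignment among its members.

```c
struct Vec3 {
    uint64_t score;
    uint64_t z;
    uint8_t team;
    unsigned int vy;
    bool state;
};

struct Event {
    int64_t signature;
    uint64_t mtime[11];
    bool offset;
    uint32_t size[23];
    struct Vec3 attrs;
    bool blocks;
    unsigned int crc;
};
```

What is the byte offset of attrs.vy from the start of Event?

212

Vec3: 0..8  score  (8B, 8-aligned); 8..16  z  (8B, 8-aligned); 16..17  team  (1B, 1-aligned); 17..20  -- padding (3B); 20..24  vy  (4B, 4-aligned); 24..25  state  (1B, 1-aligned); 25..32  -- tail padding (7B); sizeof = 32, alignof = 8
0..8  signature  (8B, 8-aligned)
8..96  mtime  (88B, 8-aligned)
96..97  offset  (1B, 1-aligned)
97..100  -- padding (3B)
100..192  size  (92B, 4-aligned)
192..224  attrs  (32B, 8-aligned)
within Vec3: vy at 20
192 + 20 = 212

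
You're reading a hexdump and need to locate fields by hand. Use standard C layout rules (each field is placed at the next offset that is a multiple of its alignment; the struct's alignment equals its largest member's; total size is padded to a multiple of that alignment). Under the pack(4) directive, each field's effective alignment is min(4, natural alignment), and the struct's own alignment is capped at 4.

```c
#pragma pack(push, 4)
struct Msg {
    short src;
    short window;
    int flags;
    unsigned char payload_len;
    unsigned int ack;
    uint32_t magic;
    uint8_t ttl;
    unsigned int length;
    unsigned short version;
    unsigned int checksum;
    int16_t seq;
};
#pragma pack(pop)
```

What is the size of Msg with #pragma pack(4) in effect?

@0: src [2B, align 2] → 2
@2: window [2B, align 2] → 4
@4: flags [4B, align 4] → 8
@8: payload_len [1B, align 1] → 9
+3 pad (align 4)
@12: ack [4B, align 4] → 16
@16: magic [4B, align 4] → 20
@20: ttl [1B, align 1] → 21
+3 pad (align 4)
@24: length [4B, align 4] → 28
@28: version [2B, align 2] → 30
+2 pad (align 4)
@32: checksum [4B, align 4] → 36
@36: seq [2B, align 2] → 38
+2 tail pad (align 4)
size 40, align 4

40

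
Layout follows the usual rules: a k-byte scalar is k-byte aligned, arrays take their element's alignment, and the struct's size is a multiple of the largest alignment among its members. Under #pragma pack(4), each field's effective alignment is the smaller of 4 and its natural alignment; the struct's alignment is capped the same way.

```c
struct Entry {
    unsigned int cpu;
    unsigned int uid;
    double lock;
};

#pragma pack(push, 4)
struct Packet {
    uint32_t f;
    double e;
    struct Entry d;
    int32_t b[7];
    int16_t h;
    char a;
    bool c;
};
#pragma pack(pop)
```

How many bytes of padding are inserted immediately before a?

Entry: 0..4  cpu  (4B, 4-aligned); 4..8  uid  (4B, 4-aligned); 8..16  lock  (8B, 8-aligned); sizeof = 16, alignof = 8
0..4  f  (4B, 4-aligned)
4..12  e  (8B, 4-aligned)
12..28  d  (16B, 4-aligned)
28..56  b  (28B, 4-aligned)
56..58  h  (2B, 2-aligned)
58..59  a  (1B, 1-aligned)

0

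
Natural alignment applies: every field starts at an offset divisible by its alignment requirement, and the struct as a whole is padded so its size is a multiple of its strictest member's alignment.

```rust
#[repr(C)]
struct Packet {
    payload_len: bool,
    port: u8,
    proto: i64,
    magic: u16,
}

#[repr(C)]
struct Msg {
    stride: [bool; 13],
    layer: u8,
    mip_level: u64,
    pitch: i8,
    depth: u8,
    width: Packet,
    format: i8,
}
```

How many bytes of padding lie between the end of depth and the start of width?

6

Packet: 0..1  payload_len  (1B, 1-aligned); 1..2  port  (1B, 1-aligned); 2..8  -- padding (6B); 8..16  proto  (8B, 8-aligned); 16..18  magic  (2B, 2-aligned); 18..24  -- tail padding (6B); sizeof = 24, alignof = 8
0..13  stride  (13B, 1-aligned)
13..14  layer  (1B, 1-aligned)
14..16  -- padding (2B)
16..24  mip_level  (8B, 8-aligned)
24..25  pitch  (1B, 1-aligned)
25..26  depth  (1B, 1-aligned)
26..32  -- padding (6B)
32..56  width  (24B, 8-aligned)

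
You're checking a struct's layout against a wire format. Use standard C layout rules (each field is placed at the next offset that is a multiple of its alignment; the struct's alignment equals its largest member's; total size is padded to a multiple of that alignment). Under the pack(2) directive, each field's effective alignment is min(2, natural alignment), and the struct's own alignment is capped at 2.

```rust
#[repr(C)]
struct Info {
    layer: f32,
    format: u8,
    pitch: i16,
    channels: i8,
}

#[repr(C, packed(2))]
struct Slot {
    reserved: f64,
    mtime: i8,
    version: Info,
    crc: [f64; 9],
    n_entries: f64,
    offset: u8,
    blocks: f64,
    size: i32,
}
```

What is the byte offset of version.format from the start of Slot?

14

Info: @0: layer [4B, align 4] → 4; @4: format [1B, align 1] → 5; +1 pad (align 2); @6: pitch [2B, align 2] → 8; @8: channels [1B, align 1] → 9; +3 tail pad (align 4); size 12, align 4
@0: reserved [8B, align 2] → 8
@8: mtime [1B, align 1] → 9
+1 pad (align 2)
@10: version [12B, align 2] → 22
within Info: format at 4
10 + 4 = 14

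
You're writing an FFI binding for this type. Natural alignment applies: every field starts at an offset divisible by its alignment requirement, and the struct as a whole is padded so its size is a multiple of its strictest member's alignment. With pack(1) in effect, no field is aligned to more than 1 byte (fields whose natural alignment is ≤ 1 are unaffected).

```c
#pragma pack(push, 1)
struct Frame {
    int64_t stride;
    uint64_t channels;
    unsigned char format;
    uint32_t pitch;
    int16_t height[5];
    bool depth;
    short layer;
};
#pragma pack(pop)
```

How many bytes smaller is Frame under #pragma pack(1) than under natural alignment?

6

natural layout:
  stride at 0 (size 8, align 8) → ends 8
  channels at 8 (size 8, align 8) → ends 16
  format at 16 (size 1, align 1) → ends 17
  pad 3 to align 4 for pitch
  pitch at 20 (size 4, align 4) → ends 24
  height at 24 (size 10, align 2) → ends 34
  depth at 34 (size 1, align 1) → ends 35
  pad 1 to align 2 for layer
  layer at 36 (size 2, align 2) → ends 38
  tail pad 2 to reach multiple of 8
  total 40 bytes, alignment 8
packed(1) layout:
  stride at 0 (size 8, align 1) → ends 8
  channels at 8 (size 8, align 1) → ends 16
  format at 16 (size 1, align 1) → ends 17
  pitch at 17 (size 4, align 1) → ends 21
  height at 21 (size 10, align 1) → ends 31
  depth at 31 (size 1, align 1) → ends 32
  layer at 32 (size 2, align 1) → ends 34
  total 34 bytes, alignment 1
40 − 34 = 6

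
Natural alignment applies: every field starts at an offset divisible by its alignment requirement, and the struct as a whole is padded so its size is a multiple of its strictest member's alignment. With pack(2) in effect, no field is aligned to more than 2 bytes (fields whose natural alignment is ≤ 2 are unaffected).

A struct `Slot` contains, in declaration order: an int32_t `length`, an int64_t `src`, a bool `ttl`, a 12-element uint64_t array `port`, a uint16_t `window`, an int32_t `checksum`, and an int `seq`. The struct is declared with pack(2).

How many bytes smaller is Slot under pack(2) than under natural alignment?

16

natural layout:
  length at 0 (size 4, align 4) → ends 4
  pad 4 to align 8 for src
  src at 8 (size 8, align 8) → ends 16
  ttl at 16 (size 1, align 1) → ends 17
  pad 7 to align 8 for port
  port at 24 (size 96, align 8) → ends 120
  window at 120 (size 2, align 2) → ends 122
  pad 2 to align 4 for checksum
  checksum at 124 (size 4, align 4) → ends 128
  seq at 128 (size 4, align 4) → ends 132
  tail pad 4 to reach multiple of 8
  total 136 bytes, alignment 8
packed(2) layout:
  length at 0 (size 4, align 2) → ends 4
  src at 4 (size 8, align 2) → ends 12
  ttl at 12 (size 1, align 1) → ends 13
  pad 1 to align 2 for port
  port at 14 (size 96, align 2) → ends 110
  window at 110 (size 2, align 2) → ends 112
  checksum at 112 (size 4, align 2) → ends 116
  seq at 116 (size 4, align 2) → ends 120
  total 120 bytes, alignment 2
136 − 120 = 16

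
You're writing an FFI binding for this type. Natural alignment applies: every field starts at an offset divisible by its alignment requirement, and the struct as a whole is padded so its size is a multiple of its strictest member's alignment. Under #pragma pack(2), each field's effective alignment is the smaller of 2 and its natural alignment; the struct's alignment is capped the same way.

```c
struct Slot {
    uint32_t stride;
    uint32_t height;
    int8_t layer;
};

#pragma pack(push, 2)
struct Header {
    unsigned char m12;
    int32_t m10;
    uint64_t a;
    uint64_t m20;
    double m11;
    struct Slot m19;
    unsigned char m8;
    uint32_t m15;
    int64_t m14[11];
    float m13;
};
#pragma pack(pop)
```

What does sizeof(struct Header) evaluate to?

140 bytes

Slot: stride at 0 (size 4, align 4) → ends 4; height at 4 (size 4, align 4) → ends 8; layer at 8 (size 1, align 1) → ends 9; tail pad 3 to reach multiple of 4; total 12 bytes, alignment 4
m12 at 0 (size 1, align 1) → ends 1
pad 1 to align 2 for m10
m10 at 2 (size 4, align 2) → ends 6
a at 6 (size 8, align 2) → ends 14
m20 at 14 (size 8, align 2) → ends 22
m11 at 22 (size 8, align 2) → ends 30
m19 at 30 (size 12, align 2) → ends 42
m8 at 42 (size 1, align 1) → ends 43
pad 1 to align 2 for m15
m15 at 44 (size 4, align 2) → ends 48
m14 at 48 (size 88, align 2) → ends 136
m13 at 136 (size 4, align 2) → ends 140
total 140 bytes, alignment 2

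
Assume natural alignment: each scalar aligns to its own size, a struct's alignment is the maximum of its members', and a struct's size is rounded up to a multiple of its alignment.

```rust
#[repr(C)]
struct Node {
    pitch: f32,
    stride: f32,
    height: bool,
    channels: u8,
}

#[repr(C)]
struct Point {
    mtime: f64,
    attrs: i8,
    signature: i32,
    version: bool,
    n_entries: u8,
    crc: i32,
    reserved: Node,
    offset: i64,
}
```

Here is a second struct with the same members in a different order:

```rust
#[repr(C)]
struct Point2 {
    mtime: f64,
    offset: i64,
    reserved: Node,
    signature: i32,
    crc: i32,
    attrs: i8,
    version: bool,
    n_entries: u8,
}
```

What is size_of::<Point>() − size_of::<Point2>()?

Node: @0: pitch [4B, align 4] → 4; @4: stride [4B, align 4] → 8; @8: height [1B, align 1] → 9; @9: channels [1B, align 1] → 10; +2 tail pad (align 4); size 12, align 4
@0: mtime [8B, align 8] → 8
@8: attrs [1B, align 1] → 9
+3 pad (align 4)
@12: signature [4B, align 4] → 16
@16: version [1B, align 1] → 17
@17: n_entries [1B, align 1] → 18
+2 pad (align 4)
@20: crc [4B, align 4] → 24
@24: reserved [12B, align 4] → 36
+4 pad (align 8)
@40: offset [8B, align 8] → 48
size 48, align 8
— Point2 —
@0: mtime [8B, align 8] → 8
@8: offset [8B, align 8] → 16
@16: reserved [12B, align 4] → 28
@28: signature [4B, align 4] → 32
@32: crc [4B, align 4] → 36
@36: attrs [1B, align 1] → 37
@37: version [1B, align 1] → 38
@38: n_entries [1B, align 1] → 39
+1 tail pad (align 8)
size 40, align 8
48 − 40 = 8

8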